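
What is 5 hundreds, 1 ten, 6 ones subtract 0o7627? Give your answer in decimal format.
Convert 5 hundreds, 1 ten, 6 ones (place-value notation) → 5×100 + 1×10 + 6 = 516 (decimal)
Convert 0o7627 (octal) → 7×512 + 6×64 + 2×8 + 7 = 3991 (decimal)
Compute 516 - 3991 = -3475
-3475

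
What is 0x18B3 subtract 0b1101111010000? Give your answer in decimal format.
Convert 0x18B3 (hexadecimal) → 1×4096 + 8×256 + 11×16 + 3 = 6323 (decimal)
Convert 0b1101111010000 (binary) → 4096 + 2048 + 512 + 256 + 128 + 64 + 16 = 7120 (decimal)
Compute 6323 - 7120 = -797
-797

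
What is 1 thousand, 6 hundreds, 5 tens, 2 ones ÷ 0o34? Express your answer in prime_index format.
Convert 1 thousand, 6 hundreds, 5 tens, 2 ones (place-value notation) → 1×1000 + 6×100 + 5×10 + 2 = 1652 (decimal)
Convert 0o34 (octal) → 3×8 + 4 = 28 (decimal)
Compute 1652 ÷ 28 = 59
Convert 59 (decimal) → the 17th prime (prime index)
the 17th prime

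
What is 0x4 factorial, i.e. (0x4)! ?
Convert 0x4 (hexadecimal) → 4 (decimal)
Compute 4! = 24
24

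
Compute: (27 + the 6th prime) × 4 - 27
Convert the 6th prime (prime index) → 13 (decimal)
Expression in decimal: (27 + 13) × 4 - 27
Parentheses first: 27 + 13 = 40
Multiply: 40 × 4 = 160
Subtract: 160 - 27 = 133
133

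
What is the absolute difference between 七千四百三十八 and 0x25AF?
Convert 七千四百三十八 (Chinese numeral) → 7×1000 + 4×100 + 3×10 + 8 = 7438 (decimal)
Convert 0x25AF (hexadecimal) → 2×4096 + 5×256 + 10×16 + 15 = 9647 (decimal)
Compute |7438 - 9647| = 2209
2209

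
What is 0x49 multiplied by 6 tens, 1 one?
Convert 0x49 (hexadecimal) → 4×16 + 9 = 73 (decimal)
Convert 6 tens, 1 one (place-value notation) → 6×10 + 1 = 61 (decimal)
Compute 73 × 61 = 4453
4453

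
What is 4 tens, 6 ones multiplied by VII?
Convert 4 tens, 6 ones (place-value notation) → 4×10 + 6 = 46 (decimal)
Convert VII (Roman numeral) → 5 + 1 + 1 = 7 (decimal)
Compute 46 × 7 = 322
322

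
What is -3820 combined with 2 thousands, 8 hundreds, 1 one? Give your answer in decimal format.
Convert 2 thousands, 8 hundreds, 1 one (place-value notation) → 2×1000 + 8×100 + 1 = 2801 (decimal)
Compute -3820 + 2801 = -1019
-1019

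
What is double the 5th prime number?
The 5th prime number = 11
Compute 11 × 2 = 22
22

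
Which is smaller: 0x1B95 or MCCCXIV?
Convert 0x1B95 (hexadecimal) → 1×4096 + 11×256 + 9×16 + 5 = 7061 (decimal)
Convert MCCCXIV (Roman numeral) → 1000 + 100 + 100 + 100 + 10 + 4 = 1314 (decimal)
Compare 7061 vs 1314: smaller = 1314
1314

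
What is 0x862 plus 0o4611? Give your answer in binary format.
Convert 0x862 (hexadecimal) → 8×256 + 6×16 + 2 = 2146 (decimal)
Convert 0o4611 (octal) → 4×512 + 6×64 + 1×8 + 1 = 2441 (decimal)
Compute 2146 + 2441 = 4587
Convert 4587 (decimal) → 4587 = 4096 + 256 + 128 + 64 + 32 + 8 + 2 + 1 → 0b1000111101011 (binary)
0b1000111101011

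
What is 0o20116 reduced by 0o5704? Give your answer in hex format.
Convert 0o20116 (octal) → 2×4096 + 1×64 + 1×8 + 6 = 8270 (decimal)
Convert 0o5704 (octal) → 5×512 + 7×64 + 4 = 3012 (decimal)
Compute 8270 - 3012 = 5258
Convert 5258 (decimal) → 5258 = 1×4096 + 4×256 + 8×16 + 10 → 0x148A (hexadecimal)
0x148A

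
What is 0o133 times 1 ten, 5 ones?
Convert 0o133 (octal) → 1×64 + 3×8 + 3 = 91 (decimal)
Convert 1 ten, 5 ones (place-value notation) → 1×10 + 5 = 15 (decimal)
Compute 91 × 15 = 1365
1365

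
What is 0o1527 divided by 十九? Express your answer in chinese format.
Convert 0o1527 (octal) → 1×512 + 5×64 + 2×8 + 7 = 855 (decimal)
Convert 十九 (Chinese numeral) → 1×10 + 9 = 19 (decimal)
Compute 855 ÷ 19 = 45
Convert 45 (decimal) → 45 = 4×10 + 5 → 四十五 (Chinese numeral)
四十五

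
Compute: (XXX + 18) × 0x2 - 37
Convert XXX (Roman numeral) → 10 + 10 + 10 = 30 (decimal)
Convert 0x2 (hexadecimal) → 2 (decimal)
Expression in decimal: (30 + 18) × 2 - 37
Parentheses first: 30 + 18 = 48
Multiply: 48 × 2 = 96
Subtract: 96 - 37 = 59
59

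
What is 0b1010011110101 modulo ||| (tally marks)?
Convert 0b1010011110101 (binary) → 4096 + 1024 + 128 + 64 + 32 + 16 + 4 + 1 = 5365 (decimal)
Convert ||| (tally marks) → 3 (decimal)
Compute 5365 mod 3 = 1
1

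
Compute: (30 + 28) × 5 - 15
Parentheses first: 30 + 28 = 58
Multiply: 58 × 5 = 290
Subtract: 290 - 15 = 275
275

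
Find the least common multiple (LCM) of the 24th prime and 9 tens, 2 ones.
Convert the 24th prime (prime index) → 89 (decimal)
Convert 9 tens, 2 ones (place-value notation) → 9×10 + 2 = 92 (decimal)
Compute lcm(89, 92) = 8188
8188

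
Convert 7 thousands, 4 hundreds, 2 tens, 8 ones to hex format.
Convert 7 thousands, 4 hundreds, 2 tens, 8 ones (place-value notation) → 7×1000 + 4×100 + 2×10 + 8 = 7428 (decimal)
Convert 7428 (decimal) → 7428 = 1×4096 + 13×256 + 4 → 0x1D04 (hexadecimal)
0x1D04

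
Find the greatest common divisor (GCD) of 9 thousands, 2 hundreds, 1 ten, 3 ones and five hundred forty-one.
Convert 9 thousands, 2 hundreds, 1 ten, 3 ones (place-value notation) → 9×1000 + 2×100 + 1×10 + 3 = 9213 (decimal)
Convert five hundred forty-one (English words) → 5×100 + 41 = 541 (decimal)
Compute gcd(9213, 541) = 1
1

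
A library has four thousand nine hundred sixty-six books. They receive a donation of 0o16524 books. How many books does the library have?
Convert four thousand nine hundred sixty-six (English words) → 4×1000 + 9×100 + 66 = 4966 (decimal)
Convert 0o16524 (octal) → 1×4096 + 6×512 + 5×64 + 2×8 + 4 = 7508 (decimal)
Compute 4966 + 7508 = 12474
12474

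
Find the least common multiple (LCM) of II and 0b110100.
Convert II (Roman numeral) → 1 + 1 = 2 (decimal)
Convert 0b110100 (binary) → 32 + 16 + 4 = 52 (decimal)
Compute lcm(2, 52) = 52
52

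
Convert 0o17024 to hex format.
Convert 0o17024 (octal) → 1×4096 + 7×512 + 2×8 + 4 = 7700 (decimal)
Convert 7700 (decimal) → 7700 = 1×4096 + 14×256 + 1×16 + 4 → 0x1E14 (hexadecimal)
0x1E14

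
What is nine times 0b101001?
Convert nine (English words) → 9 (decimal)
Convert 0b101001 (binary) → 32 + 8 + 1 = 41 (decimal)
Compute 9 × 41 = 369
369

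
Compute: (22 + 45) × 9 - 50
Parentheses first: 22 + 45 = 67
Multiply: 67 × 9 = 603
Subtract: 603 - 50 = 553
553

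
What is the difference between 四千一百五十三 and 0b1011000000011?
Convert 四千一百五十三 (Chinese numeral) → 4×1000 + 1×100 + 5×10 + 3 = 4153 (decimal)
Convert 0b1011000000011 (binary) → 4096 + 1024 + 512 + 2 + 1 = 5635 (decimal)
Difference: |4153 - 5635| = 1482
1482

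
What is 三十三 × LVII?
Convert 三十三 (Chinese numeral) → 3×10 + 3 = 33 (decimal)
Convert LVII (Roman numeral) → 50 + 5 + 1 + 1 = 57 (decimal)
Compute 33 × 57 = 1881
1881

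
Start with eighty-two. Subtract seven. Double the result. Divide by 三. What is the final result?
Convert eighty-two (English words) → 82 (decimal)
Start: 82
Convert seven (English words) → 7 (decimal)
82 - 7 = 75
75 × 2 = 150
Convert 三 (Chinese numeral) → 3 (decimal)
150 ÷ 3 = 50
50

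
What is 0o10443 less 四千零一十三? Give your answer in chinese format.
Convert 0o10443 (octal) → 1×4096 + 4×64 + 4×8 + 3 = 4387 (decimal)
Convert 四千零一十三 (Chinese numeral) → 4×1000 + 1×10 + 3 = 4013 (decimal)
Compute 4387 - 4013 = 374
Convert 374 (decimal) → 374 = 3×100 + 7×10 + 4 → 三百七十四 (Chinese numeral)
三百七十四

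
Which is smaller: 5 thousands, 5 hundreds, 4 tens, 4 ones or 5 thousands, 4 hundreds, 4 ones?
Convert 5 thousands, 5 hundreds, 4 tens, 4 ones (place-value notation) → 5×1000 + 5×100 + 4×10 + 4 = 5544 (decimal)
Convert 5 thousands, 4 hundreds, 4 ones (place-value notation) → 5×1000 + 4×100 + 4 = 5404 (decimal)
Compare 5544 vs 5404: smaller = 5404
5404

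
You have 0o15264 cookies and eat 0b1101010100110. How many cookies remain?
Convert 0o15264 (octal) → 1×4096 + 5×512 + 2×64 + 6×8 + 4 = 6836 (decimal)
Convert 0b1101010100110 (binary) → 4096 + 2048 + 512 + 128 + 32 + 4 + 2 = 6822 (decimal)
Compute 6836 - 6822 = 14
14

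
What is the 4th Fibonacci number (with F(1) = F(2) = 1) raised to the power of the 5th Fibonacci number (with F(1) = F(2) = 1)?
Convert the 4th Fibonacci number (with F(1) = F(2) = 1) (Fibonacci index) → 1, 1, 2, 3 → 3 (decimal)
Convert the 5th Fibonacci number (with F(1) = F(2) = 1) (Fibonacci index) → 1, 1, 2, 3, 5 → 5 (decimal)
Compute 3 ^ 5 = 243
243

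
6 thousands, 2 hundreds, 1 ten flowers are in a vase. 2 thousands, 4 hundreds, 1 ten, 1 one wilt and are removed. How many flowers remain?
Convert 6 thousands, 2 hundreds, 1 ten (place-value notation) → 6×1000 + 2×100 + 1×10 = 6210 (decimal)
Convert 2 thousands, 4 hundreds, 1 ten, 1 one (place-value notation) → 2×1000 + 4×100 + 1×10 + 1 = 2411 (decimal)
Compute 6210 - 2411 = 3799
3799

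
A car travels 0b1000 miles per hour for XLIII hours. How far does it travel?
Convert 0b1000 (binary) → 8 (decimal)
Convert XLIII (Roman numeral) → 40 + 1 + 1 + 1 = 43 (decimal)
Compute 8 × 43 = 344
344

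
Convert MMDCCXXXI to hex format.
Convert MMDCCXXXI (Roman numeral) → 1000 + 1000 + 500 + 100 + 100 + 10 + 10 + 10 + 1 = 2731 (decimal)
Convert 2731 (decimal) → 2731 = 10×256 + 10×16 + 11 → 0xAAB (hexadecimal)
0xAAB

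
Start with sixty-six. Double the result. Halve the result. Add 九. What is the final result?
Convert sixty-six (English words) → 66 (decimal)
Start: 66
66 × 2 = 132
132 ÷ 2 = 66
Convert 九 (Chinese numeral) → 9 (decimal)
66 + 9 = 75
75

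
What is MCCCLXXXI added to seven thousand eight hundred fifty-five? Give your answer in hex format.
Convert MCCCLXXXI (Roman numeral) → 1000 + 100 + 100 + 100 + 50 + 10 + 10 + 10 + 1 = 1381 (decimal)
Convert seven thousand eight hundred fifty-five (English words) → 7×1000 + 8×100 + 55 = 7855 (decimal)
Compute 1381 + 7855 = 9236
Convert 9236 (decimal) → 9236 = 2×4096 + 4×256 + 1×16 + 4 → 0x2414 (hexadecimal)
0x2414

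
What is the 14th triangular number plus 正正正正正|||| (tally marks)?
The 14th triangular number = 14×15/2 = 105
Convert 正正正正正|||| (tally marks) → 5 + 5 + 5 + 5 + 5 + 4 = 29 (decimal)
Compute 105 + 29 = 134
134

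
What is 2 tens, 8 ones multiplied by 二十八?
Convert 2 tens, 8 ones (place-value notation) → 2×10 + 8 = 28 (decimal)
Convert 二十八 (Chinese numeral) → 2×10 + 8 = 28 (decimal)
Compute 28 × 28 = 784
784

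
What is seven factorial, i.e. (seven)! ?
Convert seven (English words) → 7 (decimal)
Compute 7! = 5040
5040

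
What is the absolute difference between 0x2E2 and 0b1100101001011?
Convert 0x2E2 (hexadecimal) → 2×256 + 14×16 + 2 = 738 (decimal)
Convert 0b1100101001011 (binary) → 4096 + 2048 + 256 + 64 + 8 + 2 + 1 = 6475 (decimal)
Compute |738 - 6475| = 5737
5737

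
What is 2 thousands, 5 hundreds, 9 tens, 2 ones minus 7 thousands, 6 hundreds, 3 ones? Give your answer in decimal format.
Convert 2 thousands, 5 hundreds, 9 tens, 2 ones (place-value notation) → 2×1000 + 5×100 + 9×10 + 2 = 2592 (decimal)
Convert 7 thousands, 6 hundreds, 3 ones (place-value notation) → 7×1000 + 6×100 + 3 = 7603 (decimal)
Compute 2592 - 7603 = -5011
-5011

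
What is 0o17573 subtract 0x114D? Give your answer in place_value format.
Convert 0o17573 (octal) → 1×4096 + 7×512 + 5×64 + 7×8 + 3 = 8059 (decimal)
Convert 0x114D (hexadecimal) → 1×4096 + 1×256 + 4×16 + 13 = 4429 (decimal)
Compute 8059 - 4429 = 3630
Convert 3630 (decimal) → 3630 = 3×1000 + 6×100 + 3×10 → 3 thousands, 6 hundreds, 3 tens (place-value notation)
3 thousands, 6 hundreds, 3 tens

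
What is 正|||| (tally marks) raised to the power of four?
Convert 正|||| (tally marks) → 5 + 4 = 9 (decimal)
Convert four (English words) → 4 (decimal)
Compute 9 ^ 4 = 6561
6561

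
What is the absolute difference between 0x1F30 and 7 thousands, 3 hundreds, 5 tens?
Convert 0x1F30 (hexadecimal) → 1×4096 + 15×256 + 3×16 = 7984 (decimal)
Convert 7 thousands, 3 hundreds, 5 tens (place-value notation) → 7×1000 + 3×100 + 5×10 = 7350 (decimal)
Compute |7984 - 7350| = 634
634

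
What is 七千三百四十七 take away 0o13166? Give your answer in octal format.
Convert 七千三百四十七 (Chinese numeral) → 7×1000 + 3×100 + 4×10 + 7 = 7347 (decimal)
Convert 0o13166 (octal) → 1×4096 + 3×512 + 1×64 + 6×8 + 6 = 5750 (decimal)
Compute 7347 - 5750 = 1597
Convert 1597 (decimal) → 1597 = 3×512 + 7×8 + 5 → 0o3075 (octal)
0o3075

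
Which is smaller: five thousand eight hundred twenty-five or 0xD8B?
Convert five thousand eight hundred twenty-five (English words) → 5×1000 + 8×100 + 25 = 5825 (decimal)
Convert 0xD8B (hexadecimal) → 13×256 + 8×16 + 11 = 3467 (decimal)
Compare 5825 vs 3467: smaller = 3467
3467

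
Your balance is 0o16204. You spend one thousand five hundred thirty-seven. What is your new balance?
Convert 0o16204 (octal) → 1×4096 + 6×512 + 2×64 + 4 = 7300 (decimal)
Convert one thousand five hundred thirty-seven (English words) → 1×1000 + 5×100 + 37 = 1537 (decimal)
Compute 7300 - 1537 = 5763
5763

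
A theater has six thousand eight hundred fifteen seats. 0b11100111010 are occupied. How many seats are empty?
Convert six thousand eight hundred fifteen (English words) → 6×1000 + 8×100 + 15 = 6815 (decimal)
Convert 0b11100111010 (binary) → 1024 + 512 + 256 + 32 + 16 + 8 + 2 = 1850 (decimal)
Compute 6815 - 1850 = 4965
4965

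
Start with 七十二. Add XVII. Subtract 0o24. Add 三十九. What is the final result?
Convert 七十二 (Chinese numeral) → 7×10 + 2 = 72 (decimal)
Start: 72
Convert XVII (Roman numeral) → 10 + 5 + 1 + 1 = 17 (decimal)
72 + 17 = 89
Convert 0o24 (octal) → 2×8 + 4 = 20 (decimal)
89 - 20 = 69
Convert 三十九 (Chinese numeral) → 3×10 + 9 = 39 (decimal)
69 + 39 = 108
108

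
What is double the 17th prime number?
The 17th prime number = 59
Compute 59 × 2 = 118
118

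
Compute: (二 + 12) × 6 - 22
Convert 二 (Chinese numeral) → 2 (decimal)
Expression in decimal: (2 + 12) × 6 - 22
Parentheses first: 2 + 12 = 14
Multiply: 14 × 6 = 84
Subtract: 84 - 22 = 62
62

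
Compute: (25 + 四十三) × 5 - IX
Convert 四十三 (Chinese numeral) → 4×10 + 3 = 43 (decimal)
Convert IX (Roman numeral) → 9 (decimal)
Expression in decimal: (25 + 43) × 5 - 9
Parentheses first: 25 + 43 = 68
Multiply: 68 × 5 = 340
Subtract: 340 - 9 = 331
331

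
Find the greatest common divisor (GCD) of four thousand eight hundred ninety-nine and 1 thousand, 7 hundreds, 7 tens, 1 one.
Convert four thousand eight hundred ninety-nine (English words) → 4×1000 + 8×100 + 99 = 4899 (decimal)
Convert 1 thousand, 7 hundreds, 7 tens, 1 one (place-value notation) → 1×1000 + 7×100 + 7×10 + 1 = 1771 (decimal)
Compute gcd(4899, 1771) = 23
23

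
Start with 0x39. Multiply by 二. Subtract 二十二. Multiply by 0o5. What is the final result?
Convert 0x39 (hexadecimal) → 3×16 + 9 = 57 (decimal)
Start: 57
Convert 二 (Chinese numeral) → 2 (decimal)
57 × 2 = 114
Convert 二十二 (Chinese numeral) → 2×10 + 2 = 22 (decimal)
114 - 22 = 92
Convert 0o5 (octal) → 5 (decimal)
92 × 5 = 460
460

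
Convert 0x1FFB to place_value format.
Convert 0x1FFB (hexadecimal) → 1×4096 + 15×256 + 15×16 + 11 = 8187 (decimal)
Convert 8187 (decimal) → 8187 = 8×1000 + 1×100 + 8×10 + 7 → 8 thousands, 1 hundred, 8 tens, 7 ones (place-value notation)
8 thousands, 1 hundred, 8 tens, 7 ones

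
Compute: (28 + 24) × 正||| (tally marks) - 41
Convert 正||| (tally marks) → 5 + 3 = 8 (decimal)
Expression in decimal: (28 + 24) × 8 - 41
Parentheses first: 28 + 24 = 52
Multiply: 52 × 8 = 416
Subtract: 416 - 41 = 375
375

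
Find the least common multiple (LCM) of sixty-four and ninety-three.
Convert sixty-four (English words) → 64 (decimal)
Convert ninety-three (English words) → 93 (decimal)
Compute lcm(64, 93) = 5952
5952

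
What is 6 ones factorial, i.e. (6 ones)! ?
Convert 6 ones (place-value notation) → 6 (decimal)
Compute 6! = 720
720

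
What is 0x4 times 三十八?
Convert 0x4 (hexadecimal) → 4 (decimal)
Convert 三十八 (Chinese numeral) → 3×10 + 8 = 38 (decimal)
Compute 4 × 38 = 152
152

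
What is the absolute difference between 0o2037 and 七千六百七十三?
Convert 0o2037 (octal) → 2×512 + 3×8 + 7 = 1055 (decimal)
Convert 七千六百七十三 (Chinese numeral) → 7×1000 + 6×100 + 7×10 + 3 = 7673 (decimal)
Compute |1055 - 7673| = 6618
6618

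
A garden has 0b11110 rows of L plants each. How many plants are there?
Convert L (Roman numeral) → 50 (decimal)
Convert 0b11110 (binary) → 16 + 8 + 4 + 2 = 30 (decimal)
Compute 50 × 30 = 1500
1500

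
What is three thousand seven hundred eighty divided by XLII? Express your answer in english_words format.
Convert three thousand seven hundred eighty (English words) → 3×1000 + 7×100 + 80 = 3780 (decimal)
Convert XLII (Roman numeral) → 40 + 1 + 1 = 42 (decimal)
Compute 3780 ÷ 42 = 90
Convert 90 (decimal) → ninety (English words)
ninety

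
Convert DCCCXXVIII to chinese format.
Convert DCCCXXVIII (Roman numeral) → 500 + 100 + 100 + 100 + 10 + 10 + 5 + 1 + 1 + 1 = 828 (decimal)
Convert 828 (decimal) → 828 = 8×100 + 2×10 + 8 → 八百二十八 (Chinese numeral)
八百二十八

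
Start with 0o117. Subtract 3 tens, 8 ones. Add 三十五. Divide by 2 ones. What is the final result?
Convert 0o117 (octal) → 1×64 + 1×8 + 7 = 79 (decimal)
Start: 79
Convert 3 tens, 8 ones (place-value notation) → 3×10 + 8 = 38 (decimal)
79 - 38 = 41
Convert 三十五 (Chinese numeral) → 3×10 + 5 = 35 (decimal)
41 + 35 = 76
Convert 2 ones (place-value notation) → 2 (decimal)
76 ÷ 2 = 38
38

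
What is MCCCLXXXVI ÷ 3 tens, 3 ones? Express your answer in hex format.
Convert MCCCLXXXVI (Roman numeral) → 1000 + 100 + 100 + 100 + 50 + 10 + 10 + 10 + 5 + 1 = 1386 (decimal)
Convert 3 tens, 3 ones (place-value notation) → 3×10 + 3 = 33 (decimal)
Compute 1386 ÷ 33 = 42
Convert 42 (decimal) → 42 = 2×16 + 10 → 0x2A (hexadecimal)
0x2A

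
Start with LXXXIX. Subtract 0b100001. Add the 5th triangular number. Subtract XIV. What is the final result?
Convert LXXXIX (Roman numeral) → 50 + 10 + 10 + 10 + 9 = 89 (decimal)
Start: 89
Convert 0b100001 (binary) → 32 + 1 = 33 (decimal)
89 - 33 = 56
Convert the 5th triangular number (triangular index) → 5×6/2 = 15 (decimal)
56 + 15 = 71
Convert XIV (Roman numeral) → 10 + 4 = 14 (decimal)
71 - 14 = 57
57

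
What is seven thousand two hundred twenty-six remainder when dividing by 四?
Convert seven thousand two hundred twenty-six (English words) → 7×1000 + 2×100 + 26 = 7226 (decimal)
Convert 四 (Chinese numeral) → 4 (decimal)
Compute 7226 mod 4 = 2
2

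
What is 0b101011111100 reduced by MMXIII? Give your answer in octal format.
Convert 0b101011111100 (binary) → 2048 + 512 + 128 + 64 + 32 + 16 + 8 + 4 = 2812 (decimal)
Convert MMXIII (Roman numeral) → 1000 + 1000 + 10 + 1 + 1 + 1 = 2013 (decimal)
Compute 2812 - 2013 = 799
Convert 799 (decimal) → 799 = 1×512 + 4×64 + 3×8 + 7 → 0o1437 (octal)
0o1437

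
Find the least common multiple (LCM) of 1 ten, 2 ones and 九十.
Convert 1 ten, 2 ones (place-value notation) → 1×10 + 2 = 12 (decimal)
Convert 九十 (Chinese numeral) → 9×10 = 90 (decimal)
Compute lcm(12, 90) = 180
180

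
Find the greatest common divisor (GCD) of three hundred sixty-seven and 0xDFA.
Convert three hundred sixty-seven (English words) → 3×100 + 67 = 367 (decimal)
Convert 0xDFA (hexadecimal) → 13×256 + 15×16 + 10 = 3578 (decimal)
Compute gcd(367, 3578) = 1
1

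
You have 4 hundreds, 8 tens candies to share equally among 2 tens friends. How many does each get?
Convert 4 hundreds, 8 tens (place-value notation) → 4×100 + 8×10 = 480 (decimal)
Convert 2 tens (place-value notation) → 2×10 = 20 (decimal)
Compute 480 ÷ 20 = 24
24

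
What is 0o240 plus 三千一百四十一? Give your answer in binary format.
Convert 0o240 (octal) → 2×64 + 4×8 = 160 (decimal)
Convert 三千一百四十一 (Chinese numeral) → 3×1000 + 1×100 + 4×10 + 1 = 3141 (decimal)
Compute 160 + 3141 = 3301
Convert 3301 (decimal) → 3301 = 2048 + 1024 + 128 + 64 + 32 + 4 + 1 → 0b110011100101 (binary)
0b110011100101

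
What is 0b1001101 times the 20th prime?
Convert 0b1001101 (binary) → 64 + 8 + 4 + 1 = 77 (decimal)
Convert the 20th prime (prime index) → 71 (decimal)
Compute 77 × 71 = 5467
5467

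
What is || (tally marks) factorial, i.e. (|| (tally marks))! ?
Convert || (tally marks) → 2 (decimal)
Compute 2! = 2
2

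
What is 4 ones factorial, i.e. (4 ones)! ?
Convert 4 ones (place-value notation) → 4 (decimal)
Compute 4! = 24
24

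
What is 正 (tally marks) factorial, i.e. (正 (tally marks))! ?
Convert 正 (tally marks) → 5 (decimal)
Compute 5! = 120
120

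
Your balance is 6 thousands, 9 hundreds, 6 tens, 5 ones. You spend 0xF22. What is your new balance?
Convert 6 thousands, 9 hundreds, 6 tens, 5 ones (place-value notation) → 6×1000 + 9×100 + 6×10 + 5 = 6965 (decimal)
Convert 0xF22 (hexadecimal) → 15×256 + 2×16 + 2 = 3874 (decimal)
Compute 6965 - 3874 = 3091
3091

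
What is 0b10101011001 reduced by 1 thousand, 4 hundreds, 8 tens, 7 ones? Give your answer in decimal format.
Convert 0b10101011001 (binary) → 1024 + 256 + 64 + 16 + 8 + 1 = 1369 (decimal)
Convert 1 thousand, 4 hundreds, 8 tens, 7 ones (place-value notation) → 1×1000 + 4×100 + 8×10 + 7 = 1487 (decimal)
Compute 1369 - 1487 = -118
-118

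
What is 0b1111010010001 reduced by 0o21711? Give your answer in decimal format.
Convert 0b1111010010001 (binary) → 4096 + 2048 + 1024 + 512 + 128 + 16 + 1 = 7825 (decimal)
Convert 0o21711 (octal) → 2×4096 + 1×512 + 7×64 + 1×8 + 1 = 9161 (decimal)
Compute 7825 - 9161 = -1336
-1336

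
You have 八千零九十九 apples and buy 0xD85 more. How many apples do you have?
Convert 八千零九十九 (Chinese numeral) → 8×1000 + 9×10 + 9 = 8099 (decimal)
Convert 0xD85 (hexadecimal) → 13×256 + 8×16 + 5 = 3461 (decimal)
Compute 8099 + 3461 = 11560
11560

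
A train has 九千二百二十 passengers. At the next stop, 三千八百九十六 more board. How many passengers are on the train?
Convert 九千二百二十 (Chinese numeral) → 9×1000 + 2×100 + 2×10 = 9220 (decimal)
Convert 三千八百九十六 (Chinese numeral) → 3×1000 + 8×100 + 9×10 + 6 = 3896 (decimal)
Compute 9220 + 3896 = 13116
13116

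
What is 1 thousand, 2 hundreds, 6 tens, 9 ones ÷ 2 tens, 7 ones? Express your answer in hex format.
Convert 1 thousand, 2 hundreds, 6 tens, 9 ones (place-value notation) → 1×1000 + 2×100 + 6×10 + 9 = 1269 (decimal)
Convert 2 tens, 7 ones (place-value notation) → 2×10 + 7 = 27 (decimal)
Compute 1269 ÷ 27 = 47
Convert 47 (decimal) → 47 = 2×16 + 15 → 0x2F (hexadecimal)
0x2F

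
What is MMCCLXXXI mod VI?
Convert MMCCLXXXI (Roman numeral) → 1000 + 1000 + 100 + 100 + 50 + 10 + 10 + 10 + 1 = 2281 (decimal)
Convert VI (Roman numeral) → 5 + 1 = 6 (decimal)
Compute 2281 mod 6 = 1
1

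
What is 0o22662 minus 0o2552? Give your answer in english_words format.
Convert 0o22662 (octal) → 2×4096 + 2×512 + 6×64 + 6×8 + 2 = 9650 (decimal)
Convert 0o2552 (octal) → 2×512 + 5×64 + 5×8 + 2 = 1386 (decimal)
Compute 9650 - 1386 = 8264
Convert 8264 (decimal) → 8264 = 8×1000 + 2×100 + 64 → eight thousand two hundred sixty-four (English words)
eight thousand two hundred sixty-four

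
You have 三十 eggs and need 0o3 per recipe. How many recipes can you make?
Convert 三十 (Chinese numeral) → 3×10 = 30 (decimal)
Convert 0o3 (octal) → 3 (decimal)
Compute 30 ÷ 3 = 10
10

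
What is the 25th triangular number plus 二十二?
The 25th triangular number = 25×26/2 = 325
Convert 二十二 (Chinese numeral) → 2×10 + 2 = 22 (decimal)
Compute 325 + 22 = 347
347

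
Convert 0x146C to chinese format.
Convert 0x146C (hexadecimal) → 1×4096 + 4×256 + 6×16 + 12 = 5228 (decimal)
Convert 5228 (decimal) → 5228 = 5×1000 + 2×100 + 2×10 + 8 → 五千二百二十八 (Chinese numeral)
五千二百二十八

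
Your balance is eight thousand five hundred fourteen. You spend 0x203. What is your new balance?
Convert eight thousand five hundred fourteen (English words) → 8×1000 + 5×100 + 14 = 8514 (decimal)
Convert 0x203 (hexadecimal) → 2×256 + 3 = 515 (decimal)
Compute 8514 - 515 = 7999
7999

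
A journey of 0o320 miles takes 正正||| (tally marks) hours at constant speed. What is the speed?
Convert 0o320 (octal) → 3×64 + 2×8 = 208 (decimal)
Convert 正正||| (tally marks) → 5 + 5 + 3 = 13 (decimal)
Compute 208 ÷ 13 = 16
16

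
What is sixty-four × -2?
Convert sixty-four (English words) → 64 (decimal)
Compute 64 × -2 = -128
-128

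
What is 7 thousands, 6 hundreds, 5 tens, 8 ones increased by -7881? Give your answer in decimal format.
Convert 7 thousands, 6 hundreds, 5 tens, 8 ones (place-value notation) → 7×1000 + 6×100 + 5×10 + 8 = 7658 (decimal)
Compute 7658 + -7881 = -223
-223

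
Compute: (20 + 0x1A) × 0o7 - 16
Convert 0x1A (hexadecimal) → 1×16 + 10 = 26 (decimal)
Convert 0o7 (octal) → 7 (decimal)
Expression in decimal: (20 + 26) × 7 - 16
Parentheses first: 20 + 26 = 46
Multiply: 46 × 7 = 322
Subtract: 322 - 16 = 306
306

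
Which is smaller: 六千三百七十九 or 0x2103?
Convert 六千三百七十九 (Chinese numeral) → 6×1000 + 3×100 + 7×10 + 9 = 6379 (decimal)
Convert 0x2103 (hexadecimal) → 2×4096 + 1×256 + 3 = 8451 (decimal)
Compare 6379 vs 8451: smaller = 6379
6379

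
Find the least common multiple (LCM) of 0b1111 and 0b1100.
Convert 0b1111 (binary) → 8 + 4 + 2 + 1 = 15 (decimal)
Convert 0b1100 (binary) → 8 + 4 = 12 (decimal)
Compute lcm(15, 12) = 60
60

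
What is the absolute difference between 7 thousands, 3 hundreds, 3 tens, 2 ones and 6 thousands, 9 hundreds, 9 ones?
Convert 7 thousands, 3 hundreds, 3 tens, 2 ones (place-value notation) → 7×1000 + 3×100 + 3×10 + 2 = 7332 (decimal)
Convert 6 thousands, 9 hundreds, 9 ones (place-value notation) → 6×1000 + 9×100 + 9 = 6909 (decimal)
Compute |7332 - 6909| = 423
423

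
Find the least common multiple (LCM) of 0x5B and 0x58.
Convert 0x5B (hexadecimal) → 5×16 + 11 = 91 (decimal)
Convert 0x58 (hexadecimal) → 5×16 + 8 = 88 (decimal)
Compute lcm(91, 88) = 8008
8008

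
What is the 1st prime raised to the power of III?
Convert the 1st prime (prime index) → 2 (decimal)
Convert III (Roman numeral) → 1 + 1 + 1 = 3 (decimal)
Compute 2 ^ 3 = 8
8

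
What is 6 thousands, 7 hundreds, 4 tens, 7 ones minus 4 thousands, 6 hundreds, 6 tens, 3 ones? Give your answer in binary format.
Convert 6 thousands, 7 hundreds, 4 tens, 7 ones (place-value notation) → 6×1000 + 7×100 + 4×10 + 7 = 6747 (decimal)
Convert 4 thousands, 6 hundreds, 6 tens, 3 ones (place-value notation) → 4×1000 + 6×100 + 6×10 + 3 = 4663 (decimal)
Compute 6747 - 4663 = 2084
Convert 2084 (decimal) → 2084 = 2048 + 32 + 4 → 0b100000100100 (binary)
0b100000100100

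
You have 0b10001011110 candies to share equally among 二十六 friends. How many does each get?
Convert 0b10001011110 (binary) → 1024 + 64 + 16 + 8 + 4 + 2 = 1118 (decimal)
Convert 二十六 (Chinese numeral) → 2×10 + 6 = 26 (decimal)
Compute 1118 ÷ 26 = 43
43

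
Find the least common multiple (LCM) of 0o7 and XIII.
Convert 0o7 (octal) → 7 (decimal)
Convert XIII (Roman numeral) → 10 + 1 + 1 + 1 = 13 (decimal)
Compute lcm(7, 13) = 91
91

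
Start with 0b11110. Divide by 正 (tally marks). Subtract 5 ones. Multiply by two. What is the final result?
Convert 0b11110 (binary) → 16 + 8 + 4 + 2 = 30 (decimal)
Start: 30
Convert 正 (tally marks) → 5 (decimal)
30 ÷ 5 = 6
Convert 5 ones (place-value notation) → 5 (decimal)
6 - 5 = 1
Convert two (English words) → 2 (decimal)
1 × 2 = 2
2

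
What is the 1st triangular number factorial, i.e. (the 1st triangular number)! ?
Convert the 1st triangular number (triangular index) → 1×2/2 = 1 (decimal)
Compute 1! = 1
1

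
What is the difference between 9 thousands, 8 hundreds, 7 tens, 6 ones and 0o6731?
Convert 9 thousands, 8 hundreds, 7 tens, 6 ones (place-value notation) → 9×1000 + 8×100 + 7×10 + 6 = 9876 (decimal)
Convert 0o6731 (octal) → 6×512 + 7×64 + 3×8 + 1 = 3545 (decimal)
Difference: |9876 - 3545| = 6331
6331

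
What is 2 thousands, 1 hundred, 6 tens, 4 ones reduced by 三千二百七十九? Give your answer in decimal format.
Convert 2 thousands, 1 hundred, 6 tens, 4 ones (place-value notation) → 2×1000 + 1×100 + 6×10 + 4 = 2164 (decimal)
Convert 三千二百七十九 (Chinese numeral) → 3×1000 + 2×100 + 7×10 + 9 = 3279 (decimal)
Compute 2164 - 3279 = -1115
-1115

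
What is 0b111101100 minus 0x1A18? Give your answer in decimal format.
Convert 0b111101100 (binary) → 256 + 128 + 64 + 32 + 8 + 4 = 492 (decimal)
Convert 0x1A18 (hexadecimal) → 1×4096 + 10×256 + 1×16 + 8 = 6680 (decimal)
Compute 492 - 6680 = -6188
-6188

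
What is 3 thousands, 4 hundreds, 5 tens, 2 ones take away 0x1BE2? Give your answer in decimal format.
Convert 3 thousands, 4 hundreds, 5 tens, 2 ones (place-value notation) → 3×1000 + 4×100 + 5×10 + 2 = 3452 (decimal)
Convert 0x1BE2 (hexadecimal) → 1×4096 + 11×256 + 14×16 + 2 = 7138 (decimal)
Compute 3452 - 7138 = -3686
-3686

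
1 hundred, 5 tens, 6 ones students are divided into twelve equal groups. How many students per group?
Convert 1 hundred, 5 tens, 6 ones (place-value notation) → 1×100 + 5×10 + 6 = 156 (decimal)
Convert twelve (English words) → 12 (decimal)
Compute 156 ÷ 12 = 13
13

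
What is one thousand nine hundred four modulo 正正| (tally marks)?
Convert one thousand nine hundred four (English words) → 1×1000 + 9×100 + 4 = 1904 (decimal)
Convert 正正| (tally marks) → 5 + 5 + 1 = 11 (decimal)
Compute 1904 mod 11 = 1
1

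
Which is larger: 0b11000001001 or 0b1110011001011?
Convert 0b11000001001 (binary) → 1024 + 512 + 8 + 1 = 1545 (decimal)
Convert 0b1110011001011 (binary) → 4096 + 2048 + 1024 + 128 + 64 + 8 + 2 + 1 = 7371 (decimal)
Compare 1545 vs 7371: larger = 7371
7371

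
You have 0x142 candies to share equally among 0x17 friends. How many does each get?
Convert 0x142 (hexadecimal) → 1×256 + 4×16 + 2 = 322 (decimal)
Convert 0x17 (hexadecimal) → 1×16 + 7 = 23 (decimal)
Compute 322 ÷ 23 = 14
14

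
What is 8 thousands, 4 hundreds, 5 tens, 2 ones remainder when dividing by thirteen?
Convert 8 thousands, 4 hundreds, 5 tens, 2 ones (place-value notation) → 8×1000 + 4×100 + 5×10 + 2 = 8452 (decimal)
Convert thirteen (English words) → 13 (decimal)
Compute 8452 mod 13 = 2
2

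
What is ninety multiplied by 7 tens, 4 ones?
Convert ninety (English words) → 90 (decimal)
Convert 7 tens, 4 ones (place-value notation) → 7×10 + 4 = 74 (decimal)
Compute 90 × 74 = 6660
6660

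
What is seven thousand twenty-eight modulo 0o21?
Convert seven thousand twenty-eight (English words) → 7×1000 + 28 = 7028 (decimal)
Convert 0o21 (octal) → 2×8 + 1 = 17 (decimal)
Compute 7028 mod 17 = 7
7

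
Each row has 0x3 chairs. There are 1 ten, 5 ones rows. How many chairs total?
Convert 0x3 (hexadecimal) → 3 (decimal)
Convert 1 ten, 5 ones (place-value notation) → 1×10 + 5 = 15 (decimal)
Compute 3 × 15 = 45
45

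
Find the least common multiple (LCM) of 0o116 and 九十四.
Convert 0o116 (octal) → 1×64 + 1×8 + 6 = 78 (decimal)
Convert 九十四 (Chinese numeral) → 9×10 + 4 = 94 (decimal)
Compute lcm(78, 94) = 3666
3666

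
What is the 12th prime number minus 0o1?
The 12th prime number = 37
Convert 0o1 (octal) → 1 (decimal)
Compute 37 - 1 = 36
36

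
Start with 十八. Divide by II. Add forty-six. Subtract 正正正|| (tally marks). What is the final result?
Convert 十八 (Chinese numeral) → 1×10 + 8 = 18 (decimal)
Start: 18
Convert II (Roman numeral) → 1 + 1 = 2 (decimal)
18 ÷ 2 = 9
Convert forty-six (English words) → 46 (decimal)
9 + 46 = 55
Convert 正正正|| (tally marks) → 5 + 5 + 5 + 2 = 17 (decimal)
55 - 17 = 38
38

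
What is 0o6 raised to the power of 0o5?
Convert 0o6 (octal) → 6 (decimal)
Convert 0o5 (octal) → 5 (decimal)
Compute 6 ^ 5 = 7776
7776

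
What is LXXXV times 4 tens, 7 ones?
Convert LXXXV (Roman numeral) → 50 + 10 + 10 + 10 + 5 = 85 (decimal)
Convert 4 tens, 7 ones (place-value notation) → 4×10 + 7 = 47 (decimal)
Compute 85 × 47 = 3995
3995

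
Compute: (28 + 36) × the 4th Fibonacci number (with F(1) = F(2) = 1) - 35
Convert the 4th Fibonacci number (with F(1) = F(2) = 1) (Fibonacci index) → 1, 1, 2, 3 → 3 (decimal)
Expression in decimal: (28 + 36) × 3 - 35
Parentheses first: 28 + 36 = 64
Multiply: 64 × 3 = 192
Subtract: 192 - 35 = 157
157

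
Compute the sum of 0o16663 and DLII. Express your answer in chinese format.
Convert 0o16663 (octal) → 1×4096 + 6×512 + 6×64 + 6×8 + 3 = 7603 (decimal)
Convert DLII (Roman numeral) → 500 + 50 + 1 + 1 = 552 (decimal)
Compute 7603 + 552 = 8155
Convert 8155 (decimal) → 8155 = 8×1000 + 1×100 + 5×10 + 5 → 八千一百五十五 (Chinese numeral)
八千一百五十五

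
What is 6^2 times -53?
Convert 6^2 (power) → 36 (decimal)
Compute 36 × -53 = -1908
-1908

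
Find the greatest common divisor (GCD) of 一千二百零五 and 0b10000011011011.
Convert 一千二百零五 (Chinese numeral) → 1×1000 + 2×100 + 5 = 1205 (decimal)
Convert 0b10000011011011 (binary) → 8192 + 128 + 64 + 16 + 8 + 2 + 1 = 8411 (decimal)
Compute gcd(1205, 8411) = 1
1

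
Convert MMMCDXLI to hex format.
Convert MMMCDXLI (Roman numeral) → 1000 + 1000 + 1000 + 400 + 40 + 1 = 3441 (decimal)
Convert 3441 (decimal) → 3441 = 13×256 + 7×16 + 1 → 0xD71 (hexadecimal)
0xD71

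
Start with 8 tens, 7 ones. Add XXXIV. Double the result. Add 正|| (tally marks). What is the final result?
Convert 8 tens, 7 ones (place-value notation) → 8×10 + 7 = 87 (decimal)
Start: 87
Convert XXXIV (Roman numeral) → 10 + 10 + 10 + 4 = 34 (decimal)
87 + 34 = 121
121 × 2 = 242
Convert 正|| (tally marks) → 5 + 2 = 7 (decimal)
242 + 7 = 249
249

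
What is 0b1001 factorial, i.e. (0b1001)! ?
Convert 0b1001 (binary) → 8 + 1 = 9 (decimal)
Compute 9! = 362880
362880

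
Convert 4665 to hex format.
Convert 4665 (decimal) → 4665 = 1×4096 + 2×256 + 3×16 + 9 → 0x1239 (hexadecimal)
0x1239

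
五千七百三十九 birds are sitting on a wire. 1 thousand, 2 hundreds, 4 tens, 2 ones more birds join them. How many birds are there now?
Convert 五千七百三十九 (Chinese numeral) → 5×1000 + 7×100 + 3×10 + 9 = 5739 (decimal)
Convert 1 thousand, 2 hundreds, 4 tens, 2 ones (place-value notation) → 1×1000 + 2×100 + 4×10 + 2 = 1242 (decimal)
Compute 5739 + 1242 = 6981
6981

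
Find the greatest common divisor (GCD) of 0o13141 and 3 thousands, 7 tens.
Convert 0o13141 (octal) → 1×4096 + 3×512 + 1×64 + 4×8 + 1 = 5729 (decimal)
Convert 3 thousands, 7 tens (place-value notation) → 3×1000 + 7×10 = 3070 (decimal)
Compute gcd(5729, 3070) = 1
1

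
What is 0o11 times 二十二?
Convert 0o11 (octal) → 1×8 + 1 = 9 (decimal)
Convert 二十二 (Chinese numeral) → 2×10 + 2 = 22 (decimal)
Compute 9 × 22 = 198
198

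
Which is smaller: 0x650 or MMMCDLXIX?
Convert 0x650 (hexadecimal) → 6×256 + 5×16 = 1616 (decimal)
Convert MMMCDLXIX (Roman numeral) → 1000 + 1000 + 1000 + 400 + 50 + 10 + 9 = 3469 (decimal)
Compare 1616 vs 3469: smaller = 1616
1616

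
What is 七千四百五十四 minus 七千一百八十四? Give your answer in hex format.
Convert 七千四百五十四 (Chinese numeral) → 7×1000 + 4×100 + 5×10 + 4 = 7454 (decimal)
Convert 七千一百八十四 (Chinese numeral) → 7×1000 + 1×100 + 8×10 + 4 = 7184 (decimal)
Compute 7454 - 7184 = 270
Convert 270 (decimal) → 270 = 1×256 + 14 → 0x10E (hexadecimal)
0x10E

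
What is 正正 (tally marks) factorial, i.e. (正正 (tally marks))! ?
Convert 正正 (tally marks) → 5 + 5 = 10 (decimal)
Compute 10! = 3628800
3628800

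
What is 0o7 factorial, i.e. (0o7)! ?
Convert 0o7 (octal) → 7 (decimal)
Compute 7! = 5040
5040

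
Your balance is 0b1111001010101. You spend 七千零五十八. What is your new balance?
Convert 0b1111001010101 (binary) → 4096 + 2048 + 1024 + 512 + 64 + 16 + 4 + 1 = 7765 (decimal)
Convert 七千零五十八 (Chinese numeral) → 7×1000 + 5×10 + 8 = 7058 (decimal)
Compute 7765 - 7058 = 707
707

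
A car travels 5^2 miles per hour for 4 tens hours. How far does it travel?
Convert 5^2 (power) → 25 (decimal)
Convert 4 tens (place-value notation) → 4×10 = 40 (decimal)
Compute 25 × 40 = 1000
1000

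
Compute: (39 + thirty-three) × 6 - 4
Convert thirty-three (English words) → 33 (decimal)
Expression in decimal: (39 + 33) × 6 - 4
Parentheses first: 39 + 33 = 72
Multiply: 72 × 6 = 432
Subtract: 432 - 4 = 428
428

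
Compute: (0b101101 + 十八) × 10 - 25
Convert 0b101101 (binary) → 32 + 8 + 4 + 1 = 45 (decimal)
Convert 十八 (Chinese numeral) → 1×10 + 8 = 18 (decimal)
Expression in decimal: (45 + 18) × 10 - 25
Parentheses first: 45 + 18 = 63
Multiply: 63 × 10 = 630
Subtract: 630 - 25 = 605
605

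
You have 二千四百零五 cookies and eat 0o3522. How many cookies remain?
Convert 二千四百零五 (Chinese numeral) → 2×1000 + 4×100 + 5 = 2405 (decimal)
Convert 0o3522 (octal) → 3×512 + 5×64 + 2×8 + 2 = 1874 (decimal)
Compute 2405 - 1874 = 531
531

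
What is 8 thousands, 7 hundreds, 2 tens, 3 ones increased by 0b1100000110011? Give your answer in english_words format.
Convert 8 thousands, 7 hundreds, 2 tens, 3 ones (place-value notation) → 8×1000 + 7×100 + 2×10 + 3 = 8723 (decimal)
Convert 0b1100000110011 (binary) → 4096 + 2048 + 32 + 16 + 2 + 1 = 6195 (decimal)
Compute 8723 + 6195 = 14918
Convert 14918 (decimal) → 14918 = 14×1000 + 9×100 + 18 → fourteen thousand nine hundred eighteen (English words)
fourteen thousand nine hundred eighteen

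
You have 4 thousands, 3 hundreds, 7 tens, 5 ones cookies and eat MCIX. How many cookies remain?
Convert 4 thousands, 3 hundreds, 7 tens, 5 ones (place-value notation) → 4×1000 + 3×100 + 7×10 + 5 = 4375 (decimal)
Convert MCIX (Roman numeral) → 1000 + 100 + 9 = 1109 (decimal)
Compute 4375 - 1109 = 3266
3266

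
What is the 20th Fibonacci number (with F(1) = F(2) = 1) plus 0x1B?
The 20th Fibonacci number (with F(1) = F(2) = 1) = 6765
Convert 0x1B (hexadecimal) → 1×16 + 11 = 27 (decimal)
Compute 6765 + 27 = 6792
6792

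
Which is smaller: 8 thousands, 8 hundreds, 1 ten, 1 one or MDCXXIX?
Convert 8 thousands, 8 hundreds, 1 ten, 1 one (place-value notation) → 8×1000 + 8×100 + 1×10 + 1 = 8811 (decimal)
Convert MDCXXIX (Roman numeral) → 1000 + 500 + 100 + 10 + 10 + 9 = 1629 (decimal)
Compare 8811 vs 1629: smaller = 1629
1629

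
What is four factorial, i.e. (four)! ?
Convert four (English words) → 4 (decimal)
Compute 4! = 24
24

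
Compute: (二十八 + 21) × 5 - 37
Convert 二十八 (Chinese numeral) → 2×10 + 8 = 28 (decimal)
Expression in decimal: (28 + 21) × 5 - 37
Parentheses first: 28 + 21 = 49
Multiply: 49 × 5 = 245
Subtract: 245 - 37 = 208
208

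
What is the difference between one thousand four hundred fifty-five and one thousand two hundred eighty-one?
Convert one thousand four hundred fifty-five (English words) → 1×1000 + 4×100 + 55 = 1455 (decimal)
Convert one thousand two hundred eighty-one (English words) → 1×1000 + 2×100 + 81 = 1281 (decimal)
Difference: |1455 - 1281| = 174
174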